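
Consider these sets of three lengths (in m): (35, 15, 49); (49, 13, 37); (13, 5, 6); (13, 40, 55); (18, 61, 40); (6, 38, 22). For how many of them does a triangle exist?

(15,35,49): 15+35 > 49 → valid
(13,37,49): 13+37 > 49 → valid
(5,6,13): 5+6 ≤ 13 → not valid
(13,40,55): 13+40 ≤ 55 → not valid
(18,40,61): 18+40 ≤ 61 → not valid
(6,22,38): 6+22 ≤ 38 → not valid
2 of the 6 triples form a triangle.

2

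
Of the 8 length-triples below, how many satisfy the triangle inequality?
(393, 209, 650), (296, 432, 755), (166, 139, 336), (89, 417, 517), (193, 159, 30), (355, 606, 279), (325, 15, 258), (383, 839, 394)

1

(209,393,650): 209+393 ≤ 650 → not valid
(296,432,755): 296+432 ≤ 755 → not valid
(139,166,336): 139+166 ≤ 336 → not valid
(89,417,517): 89+417 ≤ 517 → not valid
(30,159,193): 30+159 ≤ 193 → not valid
(279,355,606): 279+355 > 606 → valid
(15,258,325): 15+258 ≤ 325 → not valid
(383,394,839): 383+394 ≤ 839 → not valid
1 of the 8 triples forms a triangle.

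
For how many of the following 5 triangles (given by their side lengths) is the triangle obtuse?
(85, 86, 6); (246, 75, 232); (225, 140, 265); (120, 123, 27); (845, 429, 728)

2

(85,86,6): 6²+85² = 7261 < 7396 = 86² → obtuse
(246,75,232): 75²+232² = 59449 < 60516 = 246² → obtuse
(225,140,265): 140²+225² = 70225 = 265² → right
(120,123,27): 27²+120² = 15129 = 123² → right
(845,429,728): 429²+728² = 714025 = 845² → right
2 of the 5 are obtuse.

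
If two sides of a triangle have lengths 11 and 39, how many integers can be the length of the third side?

21

The third side lies in the open interval (28, 50).
Integers from 29 to 49 inclusive: 49 − 29 + 1 = 21.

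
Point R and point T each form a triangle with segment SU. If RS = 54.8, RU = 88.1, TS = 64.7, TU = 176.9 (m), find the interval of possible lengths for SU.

From triangle RSU: |54.8 − 88.1| < SU < 54.8 + 88.1, i.e. 33.3 < SU < 142.9.
From triangle TSU: 112.2 < SU < 241.6.
Both must hold, so SU lies in the intersection.

112.2 < SU < 142.9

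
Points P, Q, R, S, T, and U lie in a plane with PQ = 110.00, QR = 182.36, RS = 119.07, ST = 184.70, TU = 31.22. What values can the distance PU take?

0 ≤ PU ≤ 627.35

The maximum is all hops collinear in one direction: 110.00 + 182.36 + 119.07 + 184.70 + 31.22 = 627.35.
The longest hop is 184.70; the others sum to 442.65. Since 184.70 ≤ 442.65, the path can fold back on itself completely, so the minimum distance is 0.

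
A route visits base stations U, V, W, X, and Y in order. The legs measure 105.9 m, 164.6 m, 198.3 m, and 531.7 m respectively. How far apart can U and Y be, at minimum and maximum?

62.9 ≤ UY ≤ 1000.5 m

The maximum is all hops collinear in one direction: 105.9 + 164.6 + 198.3 + 531.7 = 1000.5.
The longest hop is 531.7; the others sum to 468.8. Folding the others back against it leaves at least 531.7 − 468.8 = 62.9.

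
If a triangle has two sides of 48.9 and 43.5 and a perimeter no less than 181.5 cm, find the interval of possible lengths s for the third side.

Triangle inequality alone gives 5.4 < s < 92.4.
The perimeter condition gives s ≥ 181.5 − 48.9 − 43.5 = 89.1.
Intersecting the two: 89.1 ≤ s < 92.4.

89.1 ≤ s < 92.4 cm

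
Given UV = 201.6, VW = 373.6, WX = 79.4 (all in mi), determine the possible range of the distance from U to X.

The maximum is all hops collinear in one direction: 201.6 + 373.6 + 79.4 = 654.6.
The longest hop is 373.6; the others sum to 281.0. Folding the others back against it leaves at least 373.6 − 281.0 = 92.6.

92.6 ≤ UX ≤ 654.6 mi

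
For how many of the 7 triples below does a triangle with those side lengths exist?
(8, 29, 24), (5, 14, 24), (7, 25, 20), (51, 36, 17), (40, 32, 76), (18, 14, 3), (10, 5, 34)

(8,24,29): 8+24 > 29 → valid
(5,14,24): 5+14 ≤ 24 → not valid
(7,20,25): 7+20 > 25 → valid
(17,36,51): 17+36 > 51 → valid
(32,40,76): 32+40 ≤ 76 → not valid
(3,14,18): 3+14 ≤ 18 → not valid
(5,10,34): 5+10 ≤ 34 → not valid
3 of the 7 triples form a triangle.

3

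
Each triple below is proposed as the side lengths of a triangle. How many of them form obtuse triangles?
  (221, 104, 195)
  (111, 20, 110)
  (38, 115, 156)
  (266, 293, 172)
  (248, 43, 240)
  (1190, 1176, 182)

(221,104,195): 104²+195² = 48841 = 221² → right
(111,20,110): 20²+110² = 12500 > 12321 = 111² → acute
(38,115,156): 38+115 ≤ 156, not a triangle
(266,293,172): 172²+266² = 100340 > 85849 = 293² → acute
(248,43,240): 43²+240² = 59449 < 61504 = 248² → obtuse
(1190,1176,182): 182²+1176² = 1416100 = 1190² → right
1 of the 6 is obtuse.

1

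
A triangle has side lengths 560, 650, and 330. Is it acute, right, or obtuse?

right

Compare the square of the longest side to the sum of squares of the other two: 330² + 560² = 422500 = 650².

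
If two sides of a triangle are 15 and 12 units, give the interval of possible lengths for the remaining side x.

3 < x < 27 (units)

By the triangle inequality, x must be less than 15 + 12 = 27 and greater than |15 − 12| = 3.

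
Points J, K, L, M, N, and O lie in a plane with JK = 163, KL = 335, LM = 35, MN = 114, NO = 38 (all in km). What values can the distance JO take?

The maximum is all hops collinear in one direction: 163 + 335 + 35 + 114 + 38 = 685.
The longest hop is 335; the others sum to 350. Since 335 ≤ 350, the path can fold back on itself completely, so the minimum distance is 0.

0 ≤ JO ≤ 685 km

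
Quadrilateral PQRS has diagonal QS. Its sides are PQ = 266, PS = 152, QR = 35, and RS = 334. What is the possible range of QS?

From triangle PQS: |266 − 152| < QS < 266 + 152, i.e. 114 < QS < 418.
From triangle RQS: 299 < QS < 369.
Both must hold, so QS lies in the intersection.

299 < QS < 369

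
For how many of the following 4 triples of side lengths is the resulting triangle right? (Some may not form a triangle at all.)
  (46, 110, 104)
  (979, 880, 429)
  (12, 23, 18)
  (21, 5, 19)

(46,110,104): 46²+104² = 12932 > 12100 = 110² → acute
(979,880,429): 429²+880² = 958441 = 979² → right
(12,23,18): 12²+18² = 468 < 529 = 23² → obtuse
(21,5,19): 5²+19² = 386 < 441 = 21² → obtuse
1 of the 4 is right.

1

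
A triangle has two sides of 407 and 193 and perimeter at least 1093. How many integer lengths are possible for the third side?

Triangle inequality: 214 < x < 600. Perimeter ≥ 1093 gives x ≥ 1093 − 407 − 193 = 493.
So 493 ≤ x < 600; integers 493 through 599: 107 values.

107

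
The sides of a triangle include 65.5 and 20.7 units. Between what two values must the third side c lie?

44.8 < c < 86.2

By the triangle inequality, c must be less than 65.5 + 20.7 = 86.2 and greater than |65.5 − 20.7| = 44.8.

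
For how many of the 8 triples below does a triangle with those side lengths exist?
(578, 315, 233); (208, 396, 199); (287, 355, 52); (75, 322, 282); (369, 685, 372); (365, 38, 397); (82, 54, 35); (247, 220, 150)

6

(233,315,578): 233+315 ≤ 578 → not valid
(199,208,396): 199+208 > 396 → valid
(52,287,355): 52+287 ≤ 355 → not valid
(75,282,322): 75+282 > 322 → valid
(369,372,685): 369+372 > 685 → valid
(38,365,397): 38+365 > 397 → valid
(35,54,82): 35+54 > 82 → valid
(150,220,247): 150+220 > 247 → valid
6 of the 8 triples form a triangle.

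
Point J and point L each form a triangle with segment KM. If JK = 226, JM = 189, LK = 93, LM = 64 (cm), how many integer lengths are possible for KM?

From triangle JKM: 37 < KM < 415.
From triangle LKM: 29 < KM < 157.
Intersection: 37 < KM < 157, so integers 38 through 156: 119 values.

119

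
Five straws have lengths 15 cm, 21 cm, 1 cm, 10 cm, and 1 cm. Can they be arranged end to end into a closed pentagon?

Yes

A pentagon exists iff every side is shorter than the sum of the others — equivalently, the longest side is less than the sum of the rest.
Longest side 21 < 27 (sum of the remaining 4), so yes.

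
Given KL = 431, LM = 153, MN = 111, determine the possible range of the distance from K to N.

The maximum is all hops collinear in one direction: 431 + 153 + 111 = 695.
The longest hop is 431; the others sum to 264. Folding the others back against it leaves at least 431 − 264 = 167.

167 ≤ KN ≤ 695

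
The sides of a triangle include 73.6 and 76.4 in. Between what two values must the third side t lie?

2.8 < t < 150.0 (in)

By the triangle inequality, t must be less than 73.6 + 76.4 = 150.0 and greater than |73.6 − 76.4| = 2.8.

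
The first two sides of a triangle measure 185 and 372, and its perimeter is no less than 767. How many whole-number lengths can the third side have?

Triangle inequality: 187 < x < 557. Perimeter ≥ 767 gives x ≥ 767 − 185 − 372 = 210.
So 210 ≤ x < 557; integers 210 through 556: 347 values.

347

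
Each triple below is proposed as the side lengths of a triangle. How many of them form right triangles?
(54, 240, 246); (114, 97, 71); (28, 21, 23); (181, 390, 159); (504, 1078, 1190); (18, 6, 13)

2

(54,240,246): 54²+240² = 60516 = 246² → right
(114,97,71): 71²+97² = 14450 > 12996 = 114² → acute
(28,21,23): 21²+23² = 970 > 784 = 28² → acute
(181,390,159): 159+181 ≤ 390, not a triangle
(504,1078,1190): 504²+1078² = 1416100 = 1190² → right
(18,6,13): 6²+13² = 205 < 324 = 18² → obtuse
2 of the 6 are right.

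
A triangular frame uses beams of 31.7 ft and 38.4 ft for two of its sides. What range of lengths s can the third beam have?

By the triangle inequality, s must be less than 31.7 + 38.4 = 70.1 and greater than |31.7 − 38.4| = 6.7.

6.7 < s < 70.1 (ft)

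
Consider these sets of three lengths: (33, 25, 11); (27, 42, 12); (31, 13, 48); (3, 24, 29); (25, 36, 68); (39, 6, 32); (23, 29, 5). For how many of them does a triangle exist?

1

(11,25,33): 11+25 > 33 → valid
(12,27,42): 12+27 ≤ 42 → not valid
(13,31,48): 13+31 ≤ 48 → not valid
(3,24,29): 3+24 ≤ 29 → not valid
(25,36,68): 25+36 ≤ 68 → not valid
(6,32,39): 6+32 ≤ 39 → not valid
(5,23,29): 5+23 ≤ 29 → not valid
1 of the 7 triples forms a triangle.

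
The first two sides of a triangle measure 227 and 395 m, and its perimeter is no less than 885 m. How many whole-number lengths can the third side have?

359

Triangle inequality: 168 < x < 622. Perimeter ≥ 885 gives x ≥ 885 − 227 − 395 = 263.
So 263 ≤ x < 622; integers 263 through 621: 359 values.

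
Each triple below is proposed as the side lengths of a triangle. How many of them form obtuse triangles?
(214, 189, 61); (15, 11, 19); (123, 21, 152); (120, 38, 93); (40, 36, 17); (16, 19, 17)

(214,189,61): 61²+189² = 39442 < 45796 = 214² → obtuse
(15,11,19): 11²+15² = 346 < 361 = 19² → obtuse
(123,21,152): 21+123 ≤ 152, not a triangle
(120,38,93): 38²+93² = 10093 < 14400 = 120² → obtuse
(40,36,17): 17²+36² = 1585 < 1600 = 40² → obtuse
(16,19,17): 16²+17² = 545 > 361 = 19² → acute
4 of the 6 are obtuse.

4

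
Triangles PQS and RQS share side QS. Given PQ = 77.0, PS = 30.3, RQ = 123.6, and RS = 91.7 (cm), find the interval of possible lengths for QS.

46.7 < QS < 107.3

From triangle PQS: |77.0 − 30.3| < QS < 77.0 + 30.3, i.e. 46.7 < QS < 107.3.
From triangle RQS: 31.9 < QS < 215.3.
Both must hold, so QS lies in the intersection.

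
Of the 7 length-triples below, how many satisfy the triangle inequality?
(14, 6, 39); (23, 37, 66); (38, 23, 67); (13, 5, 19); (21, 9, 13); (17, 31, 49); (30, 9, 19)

1

(6,14,39): 6+14 ≤ 39 → not valid
(23,37,66): 23+37 ≤ 66 → not valid
(23,38,67): 23+38 ≤ 67 → not valid
(5,13,19): 5+13 ≤ 19 → not valid
(9,13,21): 9+13 > 21 → valid
(17,31,49): 17+31 ≤ 49 → not valid
(9,19,30): 9+19 ≤ 30 → not valid
1 of the 7 triples forms a triangle.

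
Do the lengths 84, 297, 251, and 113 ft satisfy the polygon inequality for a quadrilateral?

A quadrilateral exists iff every side is shorter than the sum of the others — equivalently, the longest side is less than the sum of the rest.
Longest side 297 < 448 (sum of the remaining 3), so yes.

Yes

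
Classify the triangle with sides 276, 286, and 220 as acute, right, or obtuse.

Compare the square of the longest side to the sum of squares of the other two: 220² + 276² = 124576 > 81796 = 286².

acute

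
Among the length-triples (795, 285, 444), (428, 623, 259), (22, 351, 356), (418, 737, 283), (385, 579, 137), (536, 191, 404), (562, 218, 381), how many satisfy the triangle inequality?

4

(285,444,795): 285+444 ≤ 795 → not valid
(259,428,623): 259+428 > 623 → valid
(22,351,356): 22+351 > 356 → valid
(283,418,737): 283+418 ≤ 737 → not valid
(137,385,579): 137+385 ≤ 579 → not valid
(191,404,536): 191+404 > 536 → valid
(218,381,562): 218+381 > 562 → valid
4 of the 7 triples form a triangle.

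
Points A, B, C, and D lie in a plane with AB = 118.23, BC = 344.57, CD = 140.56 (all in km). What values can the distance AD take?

The maximum is all hops collinear in one direction: 118.23 + 344.57 + 140.56 = 603.36.
The longest hop is 344.57; the others sum to 258.79. Folding the others back against it leaves at least 344.57 − 258.79 = 85.78.

85.78 ≤ AD ≤ 603.36 km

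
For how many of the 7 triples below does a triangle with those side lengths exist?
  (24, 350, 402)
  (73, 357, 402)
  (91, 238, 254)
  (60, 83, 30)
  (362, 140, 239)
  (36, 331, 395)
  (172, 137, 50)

(24,350,402): 24+350 ≤ 402 → not valid
(73,357,402): 73+357 > 402 → valid
(91,238,254): 91+238 > 254 → valid
(30,60,83): 30+60 > 83 → valid
(140,239,362): 140+239 > 362 → valid
(36,331,395): 36+331 ≤ 395 → not valid
(50,137,172): 50+137 > 172 → valid
5 of the 7 triples form a triangle.

5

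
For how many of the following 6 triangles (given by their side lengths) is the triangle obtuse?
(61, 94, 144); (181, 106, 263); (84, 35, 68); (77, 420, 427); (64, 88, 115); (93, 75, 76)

4

(61,94,144): 61²+94² = 12557 < 20736 = 144² → obtuse
(181,106,263): 106²+181² = 43997 < 69169 = 263² → obtuse
(84,35,68): 35²+68² = 5849 < 7056 = 84² → obtuse
(77,420,427): 77²+420² = 182329 = 427² → right
(64,88,115): 64²+88² = 11840 < 13225 = 115² → obtuse
(93,75,76): 75²+76² = 11401 > 8649 = 93² → acute
4 of the 6 are obtuse.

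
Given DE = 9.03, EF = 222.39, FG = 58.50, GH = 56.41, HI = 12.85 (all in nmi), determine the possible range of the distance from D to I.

The maximum is all hops collinear in one direction: 9.03 + 222.39 + 58.50 + 56.41 + 12.85 = 359.18.
The longest hop is 222.39; the others sum to 136.79. Folding the others back against it leaves at least 222.39 − 136.79 = 85.60.

85.60 ≤ DI ≤ 359.18 nmi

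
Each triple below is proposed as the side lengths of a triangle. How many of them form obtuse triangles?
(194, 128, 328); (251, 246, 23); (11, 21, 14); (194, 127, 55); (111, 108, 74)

(194,128,328): 128+194 ≤ 328, not a triangle
(251,246,23): 23²+246² = 61045 < 63001 = 251² → obtuse
(11,21,14): 11²+14² = 317 < 441 = 21² → obtuse
(194,127,55): 55+127 ≤ 194, not a triangle
(111,108,74): 74²+108² = 17140 > 12321 = 111² → acute
2 of the 5 are obtuse.

2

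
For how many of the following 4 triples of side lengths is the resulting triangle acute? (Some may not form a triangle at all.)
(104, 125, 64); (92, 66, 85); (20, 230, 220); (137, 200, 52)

(104,125,64): 64²+104² = 14912 < 15625 = 125² → obtuse
(92,66,85): 66²+85² = 11581 > 8464 = 92² → acute
(20,230,220): 20²+220² = 48800 < 52900 = 230² → obtuse
(137,200,52): 52+137 ≤ 200, not a triangle
1 of the 4 is acute.

1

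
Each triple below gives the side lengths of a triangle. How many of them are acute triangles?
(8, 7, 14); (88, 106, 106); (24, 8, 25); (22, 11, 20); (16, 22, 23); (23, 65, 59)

(8,7,14): 7²+8² = 113 < 196 = 14² → obtuse
(88,106,106): 88²+106² = 18980 > 11236 = 106² → acute
(24,8,25): 8²+24² = 640 > 625 = 25² → acute
(22,11,20): 11²+20² = 521 > 484 = 22² → acute
(16,22,23): 16²+22² = 740 > 529 = 23² → acute
(23,65,59): 23²+59² = 4010 < 4225 = 65² → obtuse
4 of the 6 are acute.

4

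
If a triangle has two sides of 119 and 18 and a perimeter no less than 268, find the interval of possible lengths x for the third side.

131 ≤ x < 137

Triangle inequality alone gives 101 < x < 137.
The perimeter condition gives x ≥ 268 − 119 − 18 = 131.
Intersecting the two: 131 ≤ x < 137.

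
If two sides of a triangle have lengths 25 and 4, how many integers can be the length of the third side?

The third side lies in the open interval (21, 29).
Integers from 22 to 28 inclusive: 28 − 22 + 1 = 7.

7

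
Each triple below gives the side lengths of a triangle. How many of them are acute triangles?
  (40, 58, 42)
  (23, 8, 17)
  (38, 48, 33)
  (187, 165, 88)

(40,58,42): 40²+42² = 3364 = 58² → right
(23,8,17): 8²+17² = 353 < 529 = 23² → obtuse
(38,48,33): 33²+38² = 2533 > 2304 = 48² → acute
(187,165,88): 88²+165² = 34969 = 187² → right
1 of the 4 is acute.

1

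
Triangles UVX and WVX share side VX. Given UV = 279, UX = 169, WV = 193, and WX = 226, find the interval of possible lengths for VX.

From triangle UVX: |279 − 169| < VX < 279 + 169, i.e. 110 < VX < 448.
From triangle WVX: 33 < VX < 419.
Both must hold, so VX lies in the intersection.

110 < VX < 419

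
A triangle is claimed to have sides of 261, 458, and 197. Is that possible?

The two shorter sides sum to 458, exactly equal to the longest side 458.
That gives only a degenerate (flat) triangle — the inequality must be strict.

No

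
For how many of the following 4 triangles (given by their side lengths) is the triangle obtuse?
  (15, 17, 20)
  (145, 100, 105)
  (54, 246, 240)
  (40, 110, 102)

(15,17,20): 15²+17² = 514 > 400 = 20² → acute
(145,100,105): 100²+105² = 21025 = 145² → right
(54,246,240): 54²+240² = 60516 = 246² → right
(40,110,102): 40²+102² = 12004 < 12100 = 110² → obtuse
1 of the 4 is obtuse.

1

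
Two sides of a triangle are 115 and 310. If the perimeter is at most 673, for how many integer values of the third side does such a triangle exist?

53

Triangle inequality: 195 < x < 425. Perimeter ≤ 673 gives x ≤ 673 − 115 − 310 = 248.
So 195 < x ≤ 248; integers 196 through 248: 53 values.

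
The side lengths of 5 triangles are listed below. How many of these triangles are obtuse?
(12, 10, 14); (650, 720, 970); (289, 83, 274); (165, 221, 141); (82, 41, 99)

3

(12,10,14): 10²+12² = 244 > 196 = 14² → acute
(650,720,970): 650²+720² = 940900 = 970² → right
(289,83,274): 83²+274² = 81965 < 83521 = 289² → obtuse
(165,221,141): 141²+165² = 47106 < 48841 = 221² → obtuse
(82,41,99): 41²+82² = 8405 < 9801 = 99² → obtuse
3 of the 5 are obtuse.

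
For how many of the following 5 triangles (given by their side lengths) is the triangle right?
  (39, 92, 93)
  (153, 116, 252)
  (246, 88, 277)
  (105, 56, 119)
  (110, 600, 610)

(39,92,93): 39²+92² = 9985 > 8649 = 93² → acute
(153,116,252): 116²+153² = 36865 < 63504 = 252² → obtuse
(246,88,277): 88²+246² = 68260 < 76729 = 277² → obtuse
(105,56,119): 56²+105² = 14161 = 119² → right
(110,600,610): 110²+600² = 372100 = 610² → right
2 of the 5 are right.

2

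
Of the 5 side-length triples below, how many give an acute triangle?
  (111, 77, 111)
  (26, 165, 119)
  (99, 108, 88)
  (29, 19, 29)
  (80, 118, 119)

4

(111,77,111): 77²+111² = 18250 > 12321 = 111² → acute
(26,165,119): 26+119 ≤ 165, not a triangle
(99,108,88): 88²+99² = 17545 > 11664 = 108² → acute
(29,19,29): 19²+29² = 1202 > 841 = 29² → acute
(80,118,119): 80²+118² = 20324 > 14161 = 119² → acute
4 of the 5 are acute.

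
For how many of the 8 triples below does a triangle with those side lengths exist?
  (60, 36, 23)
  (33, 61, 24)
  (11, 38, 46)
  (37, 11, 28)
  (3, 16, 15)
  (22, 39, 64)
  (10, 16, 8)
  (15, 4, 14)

5

(23,36,60): 23+36 ≤ 60 → not valid
(24,33,61): 24+33 ≤ 61 → not valid
(11,38,46): 11+38 > 46 → valid
(11,28,37): 11+28 > 37 → valid
(3,15,16): 3+15 > 16 → valid
(22,39,64): 22+39 ≤ 64 → not valid
(8,10,16): 8+10 > 16 → valid
(4,14,15): 4+14 > 15 → valid
5 of the 8 triples form a triangle.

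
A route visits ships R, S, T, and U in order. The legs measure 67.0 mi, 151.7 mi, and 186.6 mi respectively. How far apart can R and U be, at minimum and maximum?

The maximum is all hops collinear in one direction: 67.0 + 151.7 + 186.6 = 405.3.
The longest hop is 186.6; the others sum to 218.7. Since 186.6 ≤ 218.7, the path can fold back on itself completely, so the minimum distance is 0.

0 ≤ RU ≤ 405.3 mi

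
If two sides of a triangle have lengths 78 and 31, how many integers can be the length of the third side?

61

The third side lies in the open interval (47, 109).
Integers from 48 to 108 inclusive: 108 − 48 + 1 = 61.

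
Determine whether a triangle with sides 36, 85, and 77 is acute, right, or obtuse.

Compare the square of the longest side to the sum of squares of the other two: 36² + 77² = 7225 = 85².

right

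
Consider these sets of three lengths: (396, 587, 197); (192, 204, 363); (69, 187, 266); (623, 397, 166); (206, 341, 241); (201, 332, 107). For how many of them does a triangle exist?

(197,396,587): 197+396 > 587 → valid
(192,204,363): 192+204 > 363 → valid
(69,187,266): 69+187 ≤ 266 → not valid
(166,397,623): 166+397 ≤ 623 → not valid
(206,241,341): 206+241 > 341 → valid
(107,201,332): 107+201 ≤ 332 → not valid
3 of the 6 triples form a triangle.

3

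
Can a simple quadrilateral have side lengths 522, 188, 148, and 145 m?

For a quadrilateral, each side must be shorter than the sum of the others.
Here the longest side is 522, but the remaining 3 sides sum to only 481.

No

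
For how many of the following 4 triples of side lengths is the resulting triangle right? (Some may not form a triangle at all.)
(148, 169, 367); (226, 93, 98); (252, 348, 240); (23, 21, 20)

1

(148,169,367): 148+169 ≤ 367, not a triangle
(226,93,98): 93+98 ≤ 226, not a triangle
(252,348,240): 240²+252² = 121104 = 348² → right
(23,21,20): 20²+21² = 841 > 529 = 23² → acute
1 of the 4 is right.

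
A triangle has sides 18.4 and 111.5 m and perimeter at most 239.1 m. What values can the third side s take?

93.1 < s ≤ 109.2 m

Triangle inequality alone gives 93.1 < s < 129.9.
The perimeter condition gives s ≤ 239.1 − 18.4 − 111.5 = 109.2.
Intersecting the two: 93.1 < s ≤ 109.2.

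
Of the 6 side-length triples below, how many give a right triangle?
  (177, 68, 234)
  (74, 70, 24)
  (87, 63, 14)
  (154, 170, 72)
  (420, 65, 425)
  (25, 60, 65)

(177,68,234): 68²+177² = 35953 < 54756 = 234² → obtuse
(74,70,24): 24²+70² = 5476 = 74² → right
(87,63,14): 14+63 ≤ 87, not a triangle
(154,170,72): 72²+154² = 28900 = 170² → right
(420,65,425): 65²+420² = 180625 = 425² → right
(25,60,65): 25²+60² = 4225 = 65² → right
4 of the 6 are right.

4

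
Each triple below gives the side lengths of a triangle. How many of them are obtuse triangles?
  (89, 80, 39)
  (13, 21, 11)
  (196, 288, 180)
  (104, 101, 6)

(89,80,39): 39²+80² = 7921 = 89² → right
(13,21,11): 11²+13² = 290 < 441 = 21² → obtuse
(196,288,180): 180²+196² = 70816 < 82944 = 288² → obtuse
(104,101,6): 6²+101² = 10237 < 10816 = 104² → obtuse
3 of the 4 are obtuse.

3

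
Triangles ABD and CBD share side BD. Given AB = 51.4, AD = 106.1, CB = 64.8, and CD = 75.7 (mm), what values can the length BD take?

From triangle ABD: |51.4 − 106.1| < BD < 51.4 + 106.1, i.e. 54.7 < BD < 157.5.
From triangle CBD: 10.9 < BD < 140.5.
Both must hold, so BD lies in the intersection.

54.7 < BD < 140.5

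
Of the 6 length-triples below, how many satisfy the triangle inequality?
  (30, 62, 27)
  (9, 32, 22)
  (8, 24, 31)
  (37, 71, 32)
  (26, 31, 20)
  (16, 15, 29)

(27,30,62): 27+30 ≤ 62 → not valid
(9,22,32): 9+22 ≤ 32 → not valid
(8,24,31): 8+24 > 31 → valid
(32,37,71): 32+37 ≤ 71 → not valid
(20,26,31): 20+26 > 31 → valid
(15,16,29): 15+16 > 29 → valid
3 of the 6 triples form a triangle.

3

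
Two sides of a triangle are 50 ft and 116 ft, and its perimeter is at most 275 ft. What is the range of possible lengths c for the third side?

66 < c ≤ 109

Triangle inequality alone gives 66 < c < 166.
The perimeter condition gives c ≤ 275 − 50 − 116 = 109.
Intersecting the two: 66 < c ≤ 109.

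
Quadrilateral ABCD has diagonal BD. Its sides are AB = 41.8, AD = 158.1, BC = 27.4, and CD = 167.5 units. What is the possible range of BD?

From triangle ABD: |41.8 − 158.1| < BD < 41.8 + 158.1, i.e. 116.3 < BD < 199.9.
From triangle CBD: 140.1 < BD < 194.9.
Both must hold, so BD lies in the intersection.

140.1 < BD < 194.9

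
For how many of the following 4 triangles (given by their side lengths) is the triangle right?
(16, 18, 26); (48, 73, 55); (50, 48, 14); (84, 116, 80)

(16,18,26): 16²+18² = 580 < 676 = 26² → obtuse
(48,73,55): 48²+55² = 5329 = 73² → right
(50,48,14): 14²+48² = 2500 = 50² → right
(84,116,80): 80²+84² = 13456 = 116² → right
3 of the 4 are right.

3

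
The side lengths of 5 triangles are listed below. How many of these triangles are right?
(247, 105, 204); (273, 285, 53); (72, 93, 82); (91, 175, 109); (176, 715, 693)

1

(247,105,204): 105²+204² = 52641 < 61009 = 247² → obtuse
(273,285,53): 53²+273² = 77338 < 81225 = 285² → obtuse
(72,93,82): 72²+82² = 11908 > 8649 = 93² → acute
(91,175,109): 91²+109² = 20162 < 30625 = 175² → obtuse
(176,715,693): 176²+693² = 511225 = 715² → right
1 of the 5 is right.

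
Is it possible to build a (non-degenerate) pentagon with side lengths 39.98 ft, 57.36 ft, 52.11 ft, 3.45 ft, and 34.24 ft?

A pentagon exists iff every side is shorter than the sum of the others — equivalently, the longest side is less than the sum of the rest.
Longest side 57.36 < 129.78 (sum of the remaining 4), so yes.

Yes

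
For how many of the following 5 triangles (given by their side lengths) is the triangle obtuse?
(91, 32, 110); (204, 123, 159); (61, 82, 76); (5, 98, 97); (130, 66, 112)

3

(91,32,110): 32²+91² = 9305 < 12100 = 110² → obtuse
(204,123,159): 123²+159² = 40410 < 41616 = 204² → obtuse
(61,82,76): 61²+76² = 9497 > 6724 = 82² → acute
(5,98,97): 5²+97² = 9434 < 9604 = 98² → obtuse
(130,66,112): 66²+112² = 16900 = 130² → right
3 of the 5 are obtuse.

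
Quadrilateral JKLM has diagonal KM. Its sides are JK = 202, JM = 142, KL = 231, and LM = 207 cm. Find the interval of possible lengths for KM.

60 < KM < 344

From triangle JKM: |202 − 142| < KM < 202 + 142, i.e. 60 < KM < 344.
From triangle LKM: 24 < KM < 438.
Both must hold, so KM lies in the intersection.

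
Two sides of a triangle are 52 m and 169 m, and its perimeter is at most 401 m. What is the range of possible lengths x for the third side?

Triangle inequality alone gives 117 < x < 221.
The perimeter condition gives x ≤ 401 − 52 − 169 = 180.
Intersecting the two: 117 < x ≤ 180.

117 < x ≤ 180 m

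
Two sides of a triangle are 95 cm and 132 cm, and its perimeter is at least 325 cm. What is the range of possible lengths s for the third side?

Triangle inequality alone gives 37 < s < 227.
The perimeter condition gives s ≥ 325 − 95 − 132 = 98.
Intersecting the two: 98 ≤ s < 227.

98 ≤ s < 227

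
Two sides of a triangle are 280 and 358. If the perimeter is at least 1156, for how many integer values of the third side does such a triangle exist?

Triangle inequality: 78 < x < 638. Perimeter ≥ 1156 gives x ≥ 1156 − 280 − 358 = 518.
So 518 ≤ x < 638; integers 518 through 637: 120 values.

120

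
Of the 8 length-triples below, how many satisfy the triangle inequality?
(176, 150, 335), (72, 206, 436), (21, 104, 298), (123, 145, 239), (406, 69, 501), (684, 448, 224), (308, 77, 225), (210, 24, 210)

2

(150,176,335): 150+176 ≤ 335 → not valid
(72,206,436): 72+206 ≤ 436 → not valid
(21,104,298): 21+104 ≤ 298 → not valid
(123,145,239): 123+145 > 239 → valid
(69,406,501): 69+406 ≤ 501 → not valid
(224,448,684): 224+448 ≤ 684 → not valid
(77,225,308): 77+225 ≤ 308 → not valid
(24,210,210): 24+210 > 210 → valid
2 of the 8 triples form a triangle.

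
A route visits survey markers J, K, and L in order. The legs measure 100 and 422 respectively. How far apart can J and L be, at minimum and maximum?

322 ≤ JL ≤ 522

By the triangle inequality, |100 − 422| ≤ JL ≤ 100 + 422.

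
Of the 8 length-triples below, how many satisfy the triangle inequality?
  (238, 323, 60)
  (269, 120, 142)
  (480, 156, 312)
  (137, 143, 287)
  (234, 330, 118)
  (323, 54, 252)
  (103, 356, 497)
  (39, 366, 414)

1

(60,238,323): 60+238 ≤ 323 → not valid
(120,142,269): 120+142 ≤ 269 → not valid
(156,312,480): 156+312 ≤ 480 → not valid
(137,143,287): 137+143 ≤ 287 → not valid
(118,234,330): 118+234 > 330 → valid
(54,252,323): 54+252 ≤ 323 → not valid
(103,356,497): 103+356 ≤ 497 → not valid
(39,366,414): 39+366 ≤ 414 → not valid
1 of the 8 triples forms a triangle.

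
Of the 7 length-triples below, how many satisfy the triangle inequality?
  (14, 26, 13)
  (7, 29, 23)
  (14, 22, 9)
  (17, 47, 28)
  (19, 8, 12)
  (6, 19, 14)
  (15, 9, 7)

6

(13,14,26): 13+14 > 26 → valid
(7,23,29): 7+23 > 29 → valid
(9,14,22): 9+14 > 22 → valid
(17,28,47): 17+28 ≤ 47 → not valid
(8,12,19): 8+12 > 19 → valid
(6,14,19): 6+14 > 19 → valid
(7,9,15): 7+9 > 15 → valid
6 of the 7 triples form a triangle.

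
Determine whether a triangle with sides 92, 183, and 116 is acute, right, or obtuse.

Compare the square of the longest side to the sum of squares of the other two: 92² + 116² = 21920 < 33489 = 183².

obtuse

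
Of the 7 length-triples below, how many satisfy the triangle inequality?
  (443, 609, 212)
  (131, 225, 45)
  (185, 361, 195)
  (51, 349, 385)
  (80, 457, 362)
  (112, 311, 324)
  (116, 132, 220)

5

(212,443,609): 212+443 > 609 → valid
(45,131,225): 45+131 ≤ 225 → not valid
(185,195,361): 185+195 > 361 → valid
(51,349,385): 51+349 > 385 → valid
(80,362,457): 80+362 ≤ 457 → not valid
(112,311,324): 112+311 > 324 → valid
(116,132,220): 116+132 > 220 → valid
5 of the 7 triples form a triangle.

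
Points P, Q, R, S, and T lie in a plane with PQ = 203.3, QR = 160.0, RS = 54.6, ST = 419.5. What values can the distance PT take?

The maximum is all hops collinear in one direction: 203.3 + 160.0 + 54.6 + 419.5 = 837.4.
The longest hop is 419.5; the others sum to 417.9. Folding the others back against it leaves at least 419.5 − 417.9 = 1.6.

1.6 ≤ PT ≤ 837.4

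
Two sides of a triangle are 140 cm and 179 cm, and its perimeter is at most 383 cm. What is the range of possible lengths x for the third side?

39 < x ≤ 64

Triangle inequality alone gives 39 < x < 319.
The perimeter condition gives x ≤ 383 − 140 − 179 = 64.
Intersecting the two: 39 < x ≤ 64.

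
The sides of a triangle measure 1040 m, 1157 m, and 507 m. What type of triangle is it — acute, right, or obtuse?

Compare the square of the longest side to the sum of squares of the other two: 507² + 1040² = 1338649 = 1157².

right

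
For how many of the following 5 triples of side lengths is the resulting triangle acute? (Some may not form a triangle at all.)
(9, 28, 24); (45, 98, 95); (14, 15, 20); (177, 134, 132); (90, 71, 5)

(9,28,24): 9²+24² = 657 < 784 = 28² → obtuse
(45,98,95): 45²+95² = 11050 > 9604 = 98² → acute
(14,15,20): 14²+15² = 421 > 400 = 20² → acute
(177,134,132): 132²+134² = 35380 > 31329 = 177² → acute
(90,71,5): 5+71 ≤ 90, not a triangle
3 of the 5 are acute.

3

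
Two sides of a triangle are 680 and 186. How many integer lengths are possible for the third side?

371

The third side lies in the open interval (494, 866).
Integers from 495 to 865 inclusive: 865 − 495 + 1 = 371.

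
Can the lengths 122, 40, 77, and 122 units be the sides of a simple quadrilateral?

A quadrilateral exists iff every side is shorter than the sum of the others — equivalently, the longest side is less than the sum of the rest.
Longest side 122 < 239 (sum of the remaining 3), so yes.

Yes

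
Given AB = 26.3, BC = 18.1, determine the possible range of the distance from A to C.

By the triangle inequality, |26.3 − 18.1| ≤ AC ≤ 26.3 + 18.1.

8.2 ≤ AC ≤ 44.4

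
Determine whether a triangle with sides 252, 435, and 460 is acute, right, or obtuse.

Compare the square of the longest side to the sum of squares of the other two: 252² + 435² = 252729 > 211600 = 460².

acute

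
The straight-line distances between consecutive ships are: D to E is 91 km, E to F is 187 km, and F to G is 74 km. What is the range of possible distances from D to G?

The maximum is all hops collinear in one direction: 91 + 187 + 74 = 352.
The longest hop is 187; the others sum to 165. Folding the others back against it leaves at least 187 − 165 = 22.

22 ≤ DG ≤ 352 km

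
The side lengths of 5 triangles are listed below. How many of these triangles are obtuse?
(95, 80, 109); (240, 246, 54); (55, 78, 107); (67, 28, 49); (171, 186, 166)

(95,80,109): 80²+95² = 15425 > 11881 = 109² → acute
(240,246,54): 54²+240² = 60516 = 246² → right
(55,78,107): 55²+78² = 9109 < 11449 = 107² → obtuse
(67,28,49): 28²+49² = 3185 < 4489 = 67² → obtuse
(171,186,166): 166²+171² = 56797 > 34596 = 186² → acute
2 of the 5 are obtuse.

2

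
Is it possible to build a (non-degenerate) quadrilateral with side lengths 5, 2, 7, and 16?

No

For a quadrilateral, each side must be shorter than the sum of the others.
Here the longest side is 16, but the remaining 3 sides sum to only 14.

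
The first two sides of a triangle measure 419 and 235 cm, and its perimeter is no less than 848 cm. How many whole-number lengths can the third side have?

Triangle inequality: 184 < x < 654. Perimeter ≥ 848 gives x ≥ 848 − 419 − 235 = 194.
So 194 ≤ x < 654; integers 194 through 653: 460 values.

460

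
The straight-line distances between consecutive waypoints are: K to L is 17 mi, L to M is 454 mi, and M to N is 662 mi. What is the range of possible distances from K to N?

191 ≤ KN ≤ 1133 mi

The maximum is all hops collinear in one direction: 17 + 454 + 662 = 1133.
The longest hop is 662; the others sum to 471. Folding the others back against it leaves at least 662 − 471 = 191.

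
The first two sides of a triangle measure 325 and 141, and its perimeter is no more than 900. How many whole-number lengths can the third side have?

Triangle inequality: 184 < x < 466. Perimeter ≤ 900 gives x ≤ 900 − 325 − 141 = 434.
So 184 < x ≤ 434; integers 185 through 434: 250 values.

250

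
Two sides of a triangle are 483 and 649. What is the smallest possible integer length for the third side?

The third side must be strictly greater than |483 − 649| = 166.
The smallest integer above 166 is 167.

167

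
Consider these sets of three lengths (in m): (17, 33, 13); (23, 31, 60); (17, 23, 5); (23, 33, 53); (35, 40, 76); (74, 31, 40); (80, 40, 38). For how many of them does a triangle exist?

(13,17,33): 13+17 ≤ 33 → not valid
(23,31,60): 23+31 ≤ 60 → not valid
(5,17,23): 5+17 ≤ 23 → not valid
(23,33,53): 23+33 > 53 → valid
(35,40,76): 35+40 ≤ 76 → not valid
(31,40,74): 31+40 ≤ 74 → not valid
(38,40,80): 38+40 ≤ 80 → not valid
1 of the 7 triples forms a triangle.

1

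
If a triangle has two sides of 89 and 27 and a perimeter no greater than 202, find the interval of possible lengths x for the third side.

Triangle inequality alone gives 62 < x < 116.
The perimeter condition gives x ≤ 202 − 89 − 27 = 86.
Intersecting the two: 62 < x ≤ 86.

62 < x ≤ 86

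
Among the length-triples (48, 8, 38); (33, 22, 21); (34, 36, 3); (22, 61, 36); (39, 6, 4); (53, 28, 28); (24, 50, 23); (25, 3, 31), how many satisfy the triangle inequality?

(8,38,48): 8+38 ≤ 48 → not valid
(21,22,33): 21+22 > 33 → valid
(3,34,36): 3+34 > 36 → valid
(22,36,61): 22+36 ≤ 61 → not valid
(4,6,39): 4+6 ≤ 39 → not valid
(28,28,53): 28+28 > 53 → valid
(23,24,50): 23+24 ≤ 50 → not valid
(3,25,31): 3+25 ≤ 31 → not valid
3 of the 8 triples form a triangle.

3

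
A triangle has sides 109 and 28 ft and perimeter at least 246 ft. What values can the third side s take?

Triangle inequality alone gives 81 < s < 137.
The perimeter condition gives s ≥ 246 − 109 − 28 = 109.
Intersecting the two: 109 ≤ s < 137.

109 ≤ s < 137 ft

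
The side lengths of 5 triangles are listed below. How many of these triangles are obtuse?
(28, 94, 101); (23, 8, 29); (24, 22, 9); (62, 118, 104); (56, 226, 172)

4

(28,94,101): 28²+94² = 9620 < 10201 = 101² → obtuse
(23,8,29): 8²+23² = 593 < 841 = 29² → obtuse
(24,22,9): 9²+22² = 565 < 576 = 24² → obtuse
(62,118,104): 62²+104² = 14660 > 13924 = 118² → acute
(56,226,172): 56²+172² = 32720 < 51076 = 226² → obtuse
4 of the 5 are obtuse.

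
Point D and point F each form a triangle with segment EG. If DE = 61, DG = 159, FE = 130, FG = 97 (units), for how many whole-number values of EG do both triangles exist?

121

From triangle DEG: 98 < EG < 220.
From triangle FEG: 33 < EG < 227.
Intersection: 98 < EG < 220, so integers 99 through 219: 121 values.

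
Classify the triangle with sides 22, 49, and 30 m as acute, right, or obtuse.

obtuse

Compare the square of the longest side to the sum of squares of the other two: 22² + 30² = 1384 < 2401 = 49².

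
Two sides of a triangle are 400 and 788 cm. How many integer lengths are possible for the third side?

799

The third side lies in the open interval (388, 1188).
Integers from 389 to 1187 inclusive: 1187 − 389 + 1 = 799.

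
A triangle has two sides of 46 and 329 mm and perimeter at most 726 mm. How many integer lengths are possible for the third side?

68

Triangle inequality: 283 < x < 375. Perimeter ≤ 726 gives x ≤ 726 − 46 − 329 = 351.
So 283 < x ≤ 351; integers 284 through 351: 68 values.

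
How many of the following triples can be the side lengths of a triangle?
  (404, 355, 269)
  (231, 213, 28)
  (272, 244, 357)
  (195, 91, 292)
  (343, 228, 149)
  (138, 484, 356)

(269,355,404): 269+355 > 404 → valid
(28,213,231): 28+213 > 231 → valid
(244,272,357): 244+272 > 357 → valid
(91,195,292): 91+195 ≤ 292 → not valid
(149,228,343): 149+228 > 343 → valid
(138,356,484): 138+356 > 484 → valid
5 of the 6 triples form a triangle.

5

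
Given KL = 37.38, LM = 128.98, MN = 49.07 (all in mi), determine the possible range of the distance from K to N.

The maximum is all hops collinear in one direction: 37.38 + 128.98 + 49.07 = 215.43.
The longest hop is 128.98; the others sum to 86.45. Folding the others back against it leaves at least 128.98 − 86.45 = 42.53.

42.53 ≤ KN ≤ 215.43 mi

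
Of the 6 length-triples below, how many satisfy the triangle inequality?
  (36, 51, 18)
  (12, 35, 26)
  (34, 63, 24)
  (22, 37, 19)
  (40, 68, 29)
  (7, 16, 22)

5

(18,36,51): 18+36 > 51 → valid
(12,26,35): 12+26 > 35 → valid
(24,34,63): 24+34 ≤ 63 → not valid
(19,22,37): 19+22 > 37 → valid
(29,40,68): 29+40 > 68 → valid
(7,16,22): 7+16 > 22 → valid
5 of the 6 triples form a triangle.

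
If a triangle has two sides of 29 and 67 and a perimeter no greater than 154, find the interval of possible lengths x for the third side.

38 < x ≤ 58

Triangle inequality alone gives 38 < x < 96.
The perimeter condition gives x ≤ 154 − 29 − 67 = 58.
Intersecting the two: 38 < x ≤ 58.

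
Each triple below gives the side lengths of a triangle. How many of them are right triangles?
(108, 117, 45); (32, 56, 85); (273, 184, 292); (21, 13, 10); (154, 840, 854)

(108,117,45): 45²+108² = 13689 = 117² → right
(32,56,85): 32²+56² = 4160 < 7225 = 85² → obtuse
(273,184,292): 184²+273² = 108385 > 85264 = 292² → acute
(21,13,10): 10²+13² = 269 < 441 = 21² → obtuse
(154,840,854): 154²+840² = 729316 = 854² → right
2 of the 5 are right.

2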